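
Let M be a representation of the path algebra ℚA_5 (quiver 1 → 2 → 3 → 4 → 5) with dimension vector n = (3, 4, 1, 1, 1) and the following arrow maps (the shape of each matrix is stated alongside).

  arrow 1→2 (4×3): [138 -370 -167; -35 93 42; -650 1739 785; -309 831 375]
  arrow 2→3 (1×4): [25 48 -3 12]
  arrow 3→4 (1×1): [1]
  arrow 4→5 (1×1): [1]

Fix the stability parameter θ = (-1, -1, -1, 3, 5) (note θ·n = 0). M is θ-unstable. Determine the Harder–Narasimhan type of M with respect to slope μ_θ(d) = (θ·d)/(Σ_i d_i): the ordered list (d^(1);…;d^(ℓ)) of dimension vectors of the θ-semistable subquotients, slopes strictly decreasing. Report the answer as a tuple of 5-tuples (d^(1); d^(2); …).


Via rank(M_{q-1}∘⋯∘M_p): M ≅ I[1,2]^2, I[1,5], I[2,2].
μ_θ-semistable layers: μ^(1)=5; μ^(2)=3; μ^(3)=-1

((0, 0, 0, 0, 1); (0, 0, 0, 1, 0); (3, 4, 1, 0, 0))


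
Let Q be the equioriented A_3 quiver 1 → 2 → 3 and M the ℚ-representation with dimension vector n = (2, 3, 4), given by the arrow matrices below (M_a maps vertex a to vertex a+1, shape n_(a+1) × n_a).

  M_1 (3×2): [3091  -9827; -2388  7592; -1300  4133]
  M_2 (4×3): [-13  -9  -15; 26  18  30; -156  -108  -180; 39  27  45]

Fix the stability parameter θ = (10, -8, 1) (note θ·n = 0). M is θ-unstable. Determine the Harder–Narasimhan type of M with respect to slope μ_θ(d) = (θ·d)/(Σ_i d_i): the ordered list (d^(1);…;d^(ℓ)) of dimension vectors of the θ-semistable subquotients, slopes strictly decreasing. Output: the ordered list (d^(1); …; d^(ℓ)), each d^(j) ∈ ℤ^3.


Barcode: M ≅ I[1,2], I[1,3], I[2,2], I[3,3]^3. HN layers by μ_θ (2 steps, strictly decreasing):
  μ^(1)=1; μ^(2)=-8

((2, 2, 4); (0, 1, 0))


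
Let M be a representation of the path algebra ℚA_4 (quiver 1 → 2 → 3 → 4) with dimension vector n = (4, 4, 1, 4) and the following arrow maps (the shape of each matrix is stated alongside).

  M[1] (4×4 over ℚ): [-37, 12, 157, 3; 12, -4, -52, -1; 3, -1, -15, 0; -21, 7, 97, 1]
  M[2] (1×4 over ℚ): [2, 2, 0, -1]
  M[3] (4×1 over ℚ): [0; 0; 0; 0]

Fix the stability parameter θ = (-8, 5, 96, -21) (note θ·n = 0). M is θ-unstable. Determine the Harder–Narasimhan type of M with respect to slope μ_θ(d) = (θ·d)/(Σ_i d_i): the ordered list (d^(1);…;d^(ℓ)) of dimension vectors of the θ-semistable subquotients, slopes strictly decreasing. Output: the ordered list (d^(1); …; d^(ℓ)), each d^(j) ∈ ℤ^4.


Interval decomposition of M: I[1,1], I[1,2]^2, I[1,3], I[2,2], I[4,4]^4.
HN type (ℓ=4): μ^(1)=96; μ^(2)=5; μ^(3)=-8; μ^(4)=-21

((0, 0, 1, 0); (0, 4, 0, 0); (4, 0, 0, 0); (0, 0, 0, 4))


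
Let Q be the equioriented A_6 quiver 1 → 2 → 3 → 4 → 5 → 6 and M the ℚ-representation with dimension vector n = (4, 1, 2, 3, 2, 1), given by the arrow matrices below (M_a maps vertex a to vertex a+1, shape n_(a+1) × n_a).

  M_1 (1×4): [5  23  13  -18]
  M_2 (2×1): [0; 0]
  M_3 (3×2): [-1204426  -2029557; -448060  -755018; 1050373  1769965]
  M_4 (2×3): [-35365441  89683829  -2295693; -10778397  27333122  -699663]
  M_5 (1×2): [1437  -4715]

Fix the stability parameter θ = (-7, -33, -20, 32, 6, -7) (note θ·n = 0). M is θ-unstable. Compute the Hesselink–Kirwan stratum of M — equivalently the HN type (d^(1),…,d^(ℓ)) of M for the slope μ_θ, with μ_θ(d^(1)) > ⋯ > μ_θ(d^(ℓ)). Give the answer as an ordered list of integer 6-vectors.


Interval decomposition of M: I[1,1]^3, I[1,2], I[3,5], I[3,6], I[4,4].
HN type (ℓ=5): μ^(1)=32; μ^(2)=19; μ^(3)=31/3; μ^(4)=-7; μ^(5)=-20

((0, 0, 0, 1, 0, 0); (0, 0, 0, 1, 1, 0); (0, 0, 0, 1, 1, 1); (3, 0, 0, 0, 0, 0); (1, 1, 2, 0, 0, 0))


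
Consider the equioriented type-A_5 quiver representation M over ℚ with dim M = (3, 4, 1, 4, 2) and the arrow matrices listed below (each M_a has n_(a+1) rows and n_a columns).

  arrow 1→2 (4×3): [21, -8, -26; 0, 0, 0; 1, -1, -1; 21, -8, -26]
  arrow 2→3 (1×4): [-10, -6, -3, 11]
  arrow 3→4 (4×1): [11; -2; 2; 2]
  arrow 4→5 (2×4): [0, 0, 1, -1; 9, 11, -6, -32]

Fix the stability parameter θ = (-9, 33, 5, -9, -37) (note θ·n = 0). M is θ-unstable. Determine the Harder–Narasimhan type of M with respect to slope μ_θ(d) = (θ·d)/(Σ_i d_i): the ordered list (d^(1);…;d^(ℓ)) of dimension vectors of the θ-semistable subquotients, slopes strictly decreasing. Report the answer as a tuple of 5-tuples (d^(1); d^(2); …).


Barcode: M ≅ I[1,1], I[1,2], I[1,5], I[2,2]^2, I[4,4]^2, I[4,5]. HN layers by μ_θ (4 steps, strictly decreasing):
  μ^(1)=33; μ^(2)=-2; μ^(3)=-9; μ^(4)=-23

((0, 3, 0, 0, 0); (0, 1, 1, 1, 1); (3, 0, 0, 2, 0); (0, 0, 0, 1, 1))


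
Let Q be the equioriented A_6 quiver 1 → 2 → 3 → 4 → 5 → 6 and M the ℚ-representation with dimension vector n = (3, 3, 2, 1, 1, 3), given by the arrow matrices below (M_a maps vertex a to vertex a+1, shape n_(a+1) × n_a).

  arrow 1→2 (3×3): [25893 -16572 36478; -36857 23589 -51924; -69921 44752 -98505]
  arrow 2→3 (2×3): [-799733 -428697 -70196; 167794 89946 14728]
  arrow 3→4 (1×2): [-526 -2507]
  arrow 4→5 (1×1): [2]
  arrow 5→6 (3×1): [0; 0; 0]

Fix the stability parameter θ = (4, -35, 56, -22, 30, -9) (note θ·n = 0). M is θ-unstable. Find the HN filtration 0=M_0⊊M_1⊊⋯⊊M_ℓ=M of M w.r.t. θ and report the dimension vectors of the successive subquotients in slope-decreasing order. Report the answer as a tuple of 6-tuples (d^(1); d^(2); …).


Barcode: M ≅ I[1,2]^2, I[1,3], I[3,5], I[6,6]^3. HN layers by μ_θ (5 steps, strictly decreasing):
  μ^(1)=56; μ^(2)=30; μ^(3)=17; μ^(4)=-9; μ^(5)=-31/2

((0, 0, 1, 0, 0, 0); (0, 0, 0, 0, 1, 0); (0, 0, 1, 1, 0, 0); (0, 0, 0, 0, 0, 3); (3, 3, 0, 0, 0, 0))


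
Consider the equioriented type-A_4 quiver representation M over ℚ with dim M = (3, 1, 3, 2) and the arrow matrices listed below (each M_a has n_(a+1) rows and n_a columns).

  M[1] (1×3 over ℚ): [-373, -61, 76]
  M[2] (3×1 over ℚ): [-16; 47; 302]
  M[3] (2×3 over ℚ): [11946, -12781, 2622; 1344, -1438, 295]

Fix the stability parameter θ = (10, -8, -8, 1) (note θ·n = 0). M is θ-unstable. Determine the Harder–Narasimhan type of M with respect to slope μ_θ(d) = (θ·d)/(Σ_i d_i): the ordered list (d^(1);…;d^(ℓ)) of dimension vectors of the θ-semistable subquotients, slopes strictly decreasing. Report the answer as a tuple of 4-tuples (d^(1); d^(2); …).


Interval decomposition of M: I[1,1]^2, I[1,4], I[3,3], I[3,4].
HN type (ℓ=4): μ^(1)=10; μ^(2)=1; μ^(3)=-2; μ^(4)=-8

((2, 0, 0, 0); (0, 0, 0, 2); (1, 1, 1, 0); (0, 0, 2, 0))


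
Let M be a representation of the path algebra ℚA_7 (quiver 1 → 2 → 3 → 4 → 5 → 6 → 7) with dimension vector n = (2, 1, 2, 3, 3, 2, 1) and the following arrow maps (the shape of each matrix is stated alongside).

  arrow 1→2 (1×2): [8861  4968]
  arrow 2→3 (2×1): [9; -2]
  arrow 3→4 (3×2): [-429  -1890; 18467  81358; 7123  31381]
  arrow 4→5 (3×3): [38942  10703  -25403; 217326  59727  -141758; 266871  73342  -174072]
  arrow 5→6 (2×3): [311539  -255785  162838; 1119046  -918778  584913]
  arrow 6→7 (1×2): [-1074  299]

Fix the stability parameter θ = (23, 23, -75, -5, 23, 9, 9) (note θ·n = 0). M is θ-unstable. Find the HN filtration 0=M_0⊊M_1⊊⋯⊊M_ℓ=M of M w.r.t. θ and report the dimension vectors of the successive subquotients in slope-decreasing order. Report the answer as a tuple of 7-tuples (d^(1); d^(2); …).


Via rank(M_{q-1}∘⋯∘M_p): M ≅ I[1,1], I[1,7], I[3,6], I[4,5].
μ_θ-semistable layers: μ^(1)=23; μ^(2)=16; μ^(3)=41/3; μ^(4)=-5; μ^(5)=-29/3; μ^(6)=-75

((1, 0, 0, 0, 1, 0, 0); (0, 0, 0, 0, 1, 1, 0); (0, 0, 0, 0, 1, 1, 1); (0, 0, 0, 3, 0, 0, 0); (1, 1, 1, 0, 0, 0, 0); (0, 0, 1, 0, 0, 0, 0))


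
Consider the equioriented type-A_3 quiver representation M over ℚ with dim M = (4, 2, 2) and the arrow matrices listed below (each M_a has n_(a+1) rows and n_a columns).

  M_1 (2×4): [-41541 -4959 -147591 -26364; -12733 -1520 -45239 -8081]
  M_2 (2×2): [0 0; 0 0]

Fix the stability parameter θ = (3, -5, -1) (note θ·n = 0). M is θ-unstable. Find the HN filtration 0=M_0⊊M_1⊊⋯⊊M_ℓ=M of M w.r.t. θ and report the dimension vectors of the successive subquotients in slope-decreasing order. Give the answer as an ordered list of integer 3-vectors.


Via rank(M_{q-1}∘⋯∘M_p): M ≅ I[1,1]^2, I[1,2]^2, I[3,3]^2.
μ_θ-semistable layers: μ^(1)=3; μ^(2)=-1

((2, 0, 0); (2, 2, 2))


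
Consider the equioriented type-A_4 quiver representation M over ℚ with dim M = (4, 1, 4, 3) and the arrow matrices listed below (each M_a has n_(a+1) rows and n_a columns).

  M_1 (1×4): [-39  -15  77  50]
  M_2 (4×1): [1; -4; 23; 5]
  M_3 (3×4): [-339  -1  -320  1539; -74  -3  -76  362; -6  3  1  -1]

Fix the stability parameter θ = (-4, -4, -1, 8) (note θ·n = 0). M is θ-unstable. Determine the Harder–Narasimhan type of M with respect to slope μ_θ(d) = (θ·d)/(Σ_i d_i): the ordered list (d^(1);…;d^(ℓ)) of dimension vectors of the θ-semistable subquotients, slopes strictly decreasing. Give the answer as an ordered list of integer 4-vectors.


Barcode: M ≅ I[1,1]^3, I[1,3], I[3,4]^3. HN layers by μ_θ (3 steps, strictly decreasing):
  μ^(1)=8; μ^(2)=-1; μ^(3)=-4

((0, 0, 0, 3); (0, 0, 4, 0); (4, 1, 0, 0))


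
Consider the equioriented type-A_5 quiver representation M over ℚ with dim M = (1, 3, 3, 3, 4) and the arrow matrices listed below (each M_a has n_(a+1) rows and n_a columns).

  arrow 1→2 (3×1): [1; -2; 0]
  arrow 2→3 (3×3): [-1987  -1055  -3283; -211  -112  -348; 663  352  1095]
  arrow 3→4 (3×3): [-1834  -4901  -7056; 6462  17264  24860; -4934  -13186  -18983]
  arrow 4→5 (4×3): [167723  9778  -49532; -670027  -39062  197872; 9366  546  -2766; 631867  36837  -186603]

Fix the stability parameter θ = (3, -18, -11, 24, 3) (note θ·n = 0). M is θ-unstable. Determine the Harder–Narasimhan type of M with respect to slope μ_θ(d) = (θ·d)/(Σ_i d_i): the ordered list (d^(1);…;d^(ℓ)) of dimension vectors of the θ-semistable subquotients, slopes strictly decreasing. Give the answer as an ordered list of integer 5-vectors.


Interval decomposition of M: I[1,5], I[2,4], I[2,5], I[5,5]^2.
HN type (ℓ=6): μ^(1)=24; μ^(2)=27/2; μ^(3)=3; μ^(4)=-26/3; μ^(5)=-11; μ^(6)=-18

((0, 0, 0, 1, 0); (0, 0, 0, 2, 2); (0, 0, 0, 0, 2); (1, 1, 1, 0, 0); (0, 0, 2, 0, 0); (0, 2, 0, 0, 0))


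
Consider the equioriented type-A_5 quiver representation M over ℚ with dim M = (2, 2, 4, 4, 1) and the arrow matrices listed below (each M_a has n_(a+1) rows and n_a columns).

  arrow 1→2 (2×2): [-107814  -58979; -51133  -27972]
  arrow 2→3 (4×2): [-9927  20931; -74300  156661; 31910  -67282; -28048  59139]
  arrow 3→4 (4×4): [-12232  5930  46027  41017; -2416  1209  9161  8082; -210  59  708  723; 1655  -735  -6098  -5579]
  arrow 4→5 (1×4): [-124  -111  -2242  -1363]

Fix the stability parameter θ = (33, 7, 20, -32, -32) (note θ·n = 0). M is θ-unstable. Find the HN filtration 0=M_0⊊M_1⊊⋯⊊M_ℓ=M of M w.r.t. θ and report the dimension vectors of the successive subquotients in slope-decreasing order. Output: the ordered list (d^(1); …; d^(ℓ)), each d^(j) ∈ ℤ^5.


Barcode: M ≅ I[1,4], I[1,5], I[3,4]^2. HN layers by μ_θ (3 steps, strictly decreasing):
  μ^(1)=7; μ^(2)=-4/5; μ^(3)=-6

((1, 1, 1, 1, 0); (1, 1, 1, 1, 1); (0, 0, 2, 2, 0))


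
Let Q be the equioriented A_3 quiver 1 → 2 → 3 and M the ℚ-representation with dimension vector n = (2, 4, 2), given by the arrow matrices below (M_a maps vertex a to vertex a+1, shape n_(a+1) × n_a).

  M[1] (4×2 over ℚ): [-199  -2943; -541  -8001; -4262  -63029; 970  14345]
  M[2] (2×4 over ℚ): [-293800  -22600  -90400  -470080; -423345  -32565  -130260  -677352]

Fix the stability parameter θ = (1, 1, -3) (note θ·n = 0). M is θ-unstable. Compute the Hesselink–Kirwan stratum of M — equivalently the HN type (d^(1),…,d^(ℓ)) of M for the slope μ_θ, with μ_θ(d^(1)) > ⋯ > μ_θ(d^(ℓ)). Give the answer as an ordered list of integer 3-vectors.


Via rank(M_{q-1}∘⋯∘M_p): M ≅ I[1,2]^2, I[2,2], I[2,3], I[3,3].
μ_θ-semistable layers: μ^(1)=1; μ^(2)=-1; μ^(3)=-3

((2, 3, 0); (0, 1, 1); (0, 0, 1))


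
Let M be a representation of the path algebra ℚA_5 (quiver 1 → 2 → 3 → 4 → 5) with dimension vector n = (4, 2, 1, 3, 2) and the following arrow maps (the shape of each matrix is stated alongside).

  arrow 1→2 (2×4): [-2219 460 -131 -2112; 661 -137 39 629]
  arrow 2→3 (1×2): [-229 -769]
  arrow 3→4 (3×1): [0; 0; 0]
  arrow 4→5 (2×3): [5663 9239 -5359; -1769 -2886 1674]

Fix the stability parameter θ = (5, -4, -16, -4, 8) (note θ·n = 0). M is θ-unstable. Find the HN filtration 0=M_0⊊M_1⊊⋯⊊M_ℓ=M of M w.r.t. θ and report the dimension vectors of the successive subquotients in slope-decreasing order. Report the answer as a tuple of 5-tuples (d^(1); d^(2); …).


Via rank(M_{q-1}∘⋯∘M_p): M ≅ I[1,1]^2, I[1,2], I[1,3], I[4,4], I[4,5]^2.
μ_θ-semistable layers: μ^(1)=8; μ^(2)=5; μ^(3)=1/2; μ^(4)=-4; μ^(5)=-5

((0, 0, 0, 0, 2); (2, 0, 0, 0, 0); (1, 1, 0, 0, 0); (0, 0, 0, 3, 0); (1, 1, 1, 0, 0))


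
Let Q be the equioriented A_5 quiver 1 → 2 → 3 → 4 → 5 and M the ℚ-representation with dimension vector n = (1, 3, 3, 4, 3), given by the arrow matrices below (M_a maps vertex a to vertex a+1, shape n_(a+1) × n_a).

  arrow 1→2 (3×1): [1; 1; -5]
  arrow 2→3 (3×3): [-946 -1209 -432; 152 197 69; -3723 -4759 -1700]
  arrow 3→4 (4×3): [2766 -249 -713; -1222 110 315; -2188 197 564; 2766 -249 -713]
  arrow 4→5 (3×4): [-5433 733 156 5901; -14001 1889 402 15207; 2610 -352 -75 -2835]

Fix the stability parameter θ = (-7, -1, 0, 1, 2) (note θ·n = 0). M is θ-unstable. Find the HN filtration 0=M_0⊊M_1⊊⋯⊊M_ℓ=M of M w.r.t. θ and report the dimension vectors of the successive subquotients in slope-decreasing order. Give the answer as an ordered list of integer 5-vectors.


Barcode: M ≅ I[1,3], I[2,4], I[2,5], I[4,4], I[4,5], I[5,5]. HN layers by μ_θ (5 steps, strictly decreasing):
  μ^(1)=2; μ^(2)=1; μ^(3)=0; μ^(4)=-1; μ^(5)=-7

((0, 0, 0, 0, 3); (0, 0, 0, 4, 0); (0, 0, 3, 0, 0); (0, 3, 0, 0, 0); (1, 0, 0, 0, 0))


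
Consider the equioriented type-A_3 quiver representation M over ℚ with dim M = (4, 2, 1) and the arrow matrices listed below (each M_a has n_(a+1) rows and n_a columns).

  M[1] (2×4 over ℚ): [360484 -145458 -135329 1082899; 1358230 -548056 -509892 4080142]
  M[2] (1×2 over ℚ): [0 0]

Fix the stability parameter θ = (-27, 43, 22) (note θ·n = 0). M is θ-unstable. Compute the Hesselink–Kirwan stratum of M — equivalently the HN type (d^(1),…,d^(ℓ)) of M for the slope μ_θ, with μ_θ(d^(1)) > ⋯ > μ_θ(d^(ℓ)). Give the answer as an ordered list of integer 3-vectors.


Barcode: M ≅ I[1,1]^2, I[1,2]^2, I[3,3]. HN layers by μ_θ (3 steps, strictly decreasing):
  μ^(1)=43; μ^(2)=22; μ^(3)=-27

((0, 2, 0); (0, 0, 1); (4, 0, 0))


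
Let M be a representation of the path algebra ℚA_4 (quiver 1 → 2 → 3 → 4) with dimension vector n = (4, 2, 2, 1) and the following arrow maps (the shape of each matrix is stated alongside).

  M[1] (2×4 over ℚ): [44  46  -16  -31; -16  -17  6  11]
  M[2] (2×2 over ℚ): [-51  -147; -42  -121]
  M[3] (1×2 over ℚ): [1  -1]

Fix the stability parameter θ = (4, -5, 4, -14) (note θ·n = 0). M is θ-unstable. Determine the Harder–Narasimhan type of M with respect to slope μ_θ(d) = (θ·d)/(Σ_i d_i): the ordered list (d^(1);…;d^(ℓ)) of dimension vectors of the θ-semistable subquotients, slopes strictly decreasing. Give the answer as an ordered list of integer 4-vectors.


Via rank(M_{q-1}∘⋯∘M_p): M ≅ I[1,1]^2, I[1,3], I[1,4].
μ_θ-semistable layers: μ^(1)=4; μ^(2)=-1/2; μ^(3)=-11/4

((2, 0, 1, 0); (1, 1, 0, 0); (1, 1, 1, 1))


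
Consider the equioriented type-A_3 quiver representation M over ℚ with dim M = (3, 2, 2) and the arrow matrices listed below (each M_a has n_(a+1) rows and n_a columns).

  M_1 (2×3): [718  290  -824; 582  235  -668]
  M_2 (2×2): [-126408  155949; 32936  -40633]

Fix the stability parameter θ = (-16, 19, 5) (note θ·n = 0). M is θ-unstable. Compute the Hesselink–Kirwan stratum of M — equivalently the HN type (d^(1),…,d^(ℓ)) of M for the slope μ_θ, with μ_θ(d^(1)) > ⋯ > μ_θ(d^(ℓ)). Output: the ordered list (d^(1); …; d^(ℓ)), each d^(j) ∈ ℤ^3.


Interval decomposition of M: I[1,1], I[1,2], I[1,3], I[3,3].
HN type (ℓ=4): μ^(1)=19; μ^(2)=12; μ^(3)=5; μ^(4)=-16

((0, 1, 0); (0, 1, 1); (0, 0, 1); (3, 0, 0))


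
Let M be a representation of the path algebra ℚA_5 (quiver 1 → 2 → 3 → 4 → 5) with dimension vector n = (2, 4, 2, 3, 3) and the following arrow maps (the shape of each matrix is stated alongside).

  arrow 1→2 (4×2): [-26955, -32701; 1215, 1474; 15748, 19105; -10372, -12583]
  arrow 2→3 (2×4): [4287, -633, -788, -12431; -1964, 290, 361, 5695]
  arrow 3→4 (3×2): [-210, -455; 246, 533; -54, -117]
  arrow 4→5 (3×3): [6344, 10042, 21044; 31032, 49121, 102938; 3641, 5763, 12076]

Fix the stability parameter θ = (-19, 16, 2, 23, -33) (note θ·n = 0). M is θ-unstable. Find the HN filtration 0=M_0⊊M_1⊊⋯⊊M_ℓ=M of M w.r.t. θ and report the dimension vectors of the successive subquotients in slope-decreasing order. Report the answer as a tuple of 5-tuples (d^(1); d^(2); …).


Barcode: M ≅ I[1,2], I[1,5], I[2,2], I[2,3], I[4,4], I[4,5], I[5,5]. HN layers by μ_θ (7 steps, strictly decreasing):
  μ^(1)=23; μ^(2)=16; μ^(3)=9; μ^(4)=2; μ^(5)=-5; μ^(6)=-19; μ^(7)=-33

((0, 0, 0, 1, 0); (0, 2, 0, 0, 0); (0, 1, 1, 0, 0); (0, 1, 1, 1, 1); (0, 0, 0, 1, 1); (2, 0, 0, 0, 0); (0, 0, 0, 0, 1))


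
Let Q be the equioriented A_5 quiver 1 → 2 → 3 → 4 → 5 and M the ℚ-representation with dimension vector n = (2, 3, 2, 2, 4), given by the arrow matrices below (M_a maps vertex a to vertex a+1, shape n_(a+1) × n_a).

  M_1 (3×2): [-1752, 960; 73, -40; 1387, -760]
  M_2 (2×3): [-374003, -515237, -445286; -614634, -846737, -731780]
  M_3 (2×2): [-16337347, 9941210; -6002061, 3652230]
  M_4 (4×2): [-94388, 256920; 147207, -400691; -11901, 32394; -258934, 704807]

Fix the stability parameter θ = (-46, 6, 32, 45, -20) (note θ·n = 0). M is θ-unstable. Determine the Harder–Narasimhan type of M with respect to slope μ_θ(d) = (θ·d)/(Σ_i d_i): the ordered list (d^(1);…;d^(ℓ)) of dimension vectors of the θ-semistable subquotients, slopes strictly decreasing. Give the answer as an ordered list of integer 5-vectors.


Via rank(M_{q-1}∘⋯∘M_p): M ≅ I[1,1], I[1,5], I[2,2], I[2,3], I[4,5], I[5,5]^2.
μ_θ-semistable layers: μ^(1)=32; μ^(2)=19; μ^(3)=25/2; μ^(4)=6; μ^(5)=-20; μ^(6)=-46

((0, 0, 1, 0, 0); (0, 0, 1, 1, 1); (0, 0, 0, 1, 1); (0, 3, 0, 0, 0); (0, 0, 0, 0, 2); (2, 0, 0, 0, 0))


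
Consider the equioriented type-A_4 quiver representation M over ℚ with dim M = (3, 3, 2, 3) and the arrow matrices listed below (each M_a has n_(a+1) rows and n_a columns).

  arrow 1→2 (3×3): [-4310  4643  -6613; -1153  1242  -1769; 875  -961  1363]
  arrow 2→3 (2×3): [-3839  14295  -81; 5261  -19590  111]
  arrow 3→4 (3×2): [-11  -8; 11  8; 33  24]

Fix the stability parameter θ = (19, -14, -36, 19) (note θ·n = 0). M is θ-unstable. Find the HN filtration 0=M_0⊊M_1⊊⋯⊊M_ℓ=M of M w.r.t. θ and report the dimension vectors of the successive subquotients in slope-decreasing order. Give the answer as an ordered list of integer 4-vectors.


Interval decomposition of M: I[1,2], I[1,3], I[1,4], I[4,4]^2.
HN type (ℓ=3): μ^(1)=19; μ^(2)=5/2; μ^(3)=-31/3

((0, 0, 0, 3); (1, 1, 0, 0); (2, 2, 2, 0))


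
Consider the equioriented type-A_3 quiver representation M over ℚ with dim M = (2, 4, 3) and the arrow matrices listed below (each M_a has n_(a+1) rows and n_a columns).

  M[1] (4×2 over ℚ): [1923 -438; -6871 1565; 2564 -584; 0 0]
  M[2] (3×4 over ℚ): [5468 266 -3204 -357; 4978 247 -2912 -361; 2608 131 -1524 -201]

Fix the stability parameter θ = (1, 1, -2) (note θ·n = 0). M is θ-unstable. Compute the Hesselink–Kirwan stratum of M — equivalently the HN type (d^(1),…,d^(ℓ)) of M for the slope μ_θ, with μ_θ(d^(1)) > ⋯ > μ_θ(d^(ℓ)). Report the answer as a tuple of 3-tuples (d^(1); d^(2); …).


Via rank(M_{q-1}∘⋯∘M_p): M ≅ I[1,3]^2, I[2,2], I[2,3].
μ_θ-semistable layers: μ^(1)=1; μ^(2)=0; μ^(3)=-1/2

((0, 1, 0); (2, 2, 2); (0, 1, 1))


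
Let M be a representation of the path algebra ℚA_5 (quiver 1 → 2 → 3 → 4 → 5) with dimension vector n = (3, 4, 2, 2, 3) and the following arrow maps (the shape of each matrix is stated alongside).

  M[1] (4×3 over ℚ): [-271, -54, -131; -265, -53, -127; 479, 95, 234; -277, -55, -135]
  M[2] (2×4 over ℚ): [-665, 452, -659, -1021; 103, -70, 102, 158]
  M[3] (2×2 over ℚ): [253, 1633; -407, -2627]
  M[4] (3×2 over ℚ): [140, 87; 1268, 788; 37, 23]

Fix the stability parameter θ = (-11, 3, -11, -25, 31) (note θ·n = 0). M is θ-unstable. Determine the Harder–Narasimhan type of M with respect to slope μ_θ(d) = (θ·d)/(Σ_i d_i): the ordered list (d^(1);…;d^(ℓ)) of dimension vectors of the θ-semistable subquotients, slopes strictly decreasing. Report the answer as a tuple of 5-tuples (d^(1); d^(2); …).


Barcode: M ≅ I[1,2], I[1,3], I[1,5], I[2,2], I[4,5], I[5,5]. HN layers by μ_θ (5 steps, strictly decreasing):
  μ^(1)=31; μ^(2)=3; μ^(3)=-4; μ^(4)=-11; μ^(5)=-25

((0, 0, 0, 0, 3); (0, 2, 0, 0, 0); (0, 1, 1, 0, 0); (3, 1, 1, 1, 0); (0, 0, 0, 1, 0))


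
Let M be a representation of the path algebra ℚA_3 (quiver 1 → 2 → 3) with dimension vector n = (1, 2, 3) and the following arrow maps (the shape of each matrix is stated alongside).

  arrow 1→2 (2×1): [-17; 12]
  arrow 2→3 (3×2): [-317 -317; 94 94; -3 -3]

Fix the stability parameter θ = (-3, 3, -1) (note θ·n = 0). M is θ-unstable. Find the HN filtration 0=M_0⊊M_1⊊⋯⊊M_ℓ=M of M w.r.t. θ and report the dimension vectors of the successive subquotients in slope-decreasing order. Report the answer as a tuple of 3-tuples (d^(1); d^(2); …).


Via rank(M_{q-1}∘⋯∘M_p): M ≅ I[1,3], I[2,2], I[3,3]^2.
μ_θ-semistable layers: μ^(1)=3; μ^(2)=1; μ^(3)=-1; μ^(4)=-3

((0, 1, 0); (0, 1, 1); (0, 0, 2); (1, 0, 0))


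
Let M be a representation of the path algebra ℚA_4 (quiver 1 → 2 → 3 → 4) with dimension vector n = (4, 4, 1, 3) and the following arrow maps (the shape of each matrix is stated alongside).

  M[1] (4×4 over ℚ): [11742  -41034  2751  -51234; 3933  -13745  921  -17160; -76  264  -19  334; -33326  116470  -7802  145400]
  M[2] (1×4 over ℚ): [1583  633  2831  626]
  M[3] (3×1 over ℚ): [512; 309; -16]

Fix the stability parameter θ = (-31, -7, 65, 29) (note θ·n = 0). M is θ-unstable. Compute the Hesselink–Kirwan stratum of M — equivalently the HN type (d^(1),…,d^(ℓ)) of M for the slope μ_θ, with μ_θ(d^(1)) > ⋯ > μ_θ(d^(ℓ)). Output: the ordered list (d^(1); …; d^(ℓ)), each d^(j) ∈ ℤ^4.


Via rank(M_{q-1}∘⋯∘M_p): M ≅ I[1,1]^2, I[1,2], I[1,4], I[2,2]^2, I[4,4]^2.
μ_θ-semistable layers: μ^(1)=47; μ^(2)=29; μ^(3)=-7; μ^(4)=-31

((0, 0, 1, 1); (0, 0, 0, 2); (0, 4, 0, 0); (4, 0, 0, 0))


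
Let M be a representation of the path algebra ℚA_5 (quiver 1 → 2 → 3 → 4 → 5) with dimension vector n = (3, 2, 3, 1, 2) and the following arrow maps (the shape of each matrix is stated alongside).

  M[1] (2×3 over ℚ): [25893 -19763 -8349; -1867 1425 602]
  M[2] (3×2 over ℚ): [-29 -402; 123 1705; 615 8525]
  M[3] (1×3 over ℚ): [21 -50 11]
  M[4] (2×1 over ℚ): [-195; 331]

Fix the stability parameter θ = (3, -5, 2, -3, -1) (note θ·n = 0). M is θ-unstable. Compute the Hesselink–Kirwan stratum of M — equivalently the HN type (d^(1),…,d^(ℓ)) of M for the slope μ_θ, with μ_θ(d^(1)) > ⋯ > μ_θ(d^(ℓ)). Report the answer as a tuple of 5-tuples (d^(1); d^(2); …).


Interval decomposition of M: I[1,1], I[1,3], I[1,5], I[3,3], I[5,5].
HN type (ℓ=4): μ^(1)=3; μ^(2)=2; μ^(3)=-2/3; μ^(4)=-1

((1, 0, 0, 0, 0); (0, 0, 2, 0, 0); (0, 0, 1, 1, 1); (2, 2, 0, 0, 1))


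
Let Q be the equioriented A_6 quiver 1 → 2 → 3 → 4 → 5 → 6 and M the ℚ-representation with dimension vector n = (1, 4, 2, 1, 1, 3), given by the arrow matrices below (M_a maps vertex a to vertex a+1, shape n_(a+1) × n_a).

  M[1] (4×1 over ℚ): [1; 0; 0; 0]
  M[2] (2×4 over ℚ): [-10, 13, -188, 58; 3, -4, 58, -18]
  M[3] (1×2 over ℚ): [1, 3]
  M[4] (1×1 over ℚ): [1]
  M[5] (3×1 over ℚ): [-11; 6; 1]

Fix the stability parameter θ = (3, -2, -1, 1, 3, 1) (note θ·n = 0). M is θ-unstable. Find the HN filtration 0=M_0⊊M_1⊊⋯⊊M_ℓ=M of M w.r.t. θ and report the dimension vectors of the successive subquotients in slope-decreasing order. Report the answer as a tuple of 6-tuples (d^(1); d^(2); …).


Interval decomposition of M: I[1,6], I[2,2]^2, I[2,3], I[6,6]^2.
HN type (ℓ=5): μ^(1)=2; μ^(2)=1; μ^(3)=0; μ^(4)=-1; μ^(5)=-2

((0, 0, 0, 0, 1, 1); (0, 0, 0, 1, 0, 2); (1, 1, 1, 0, 0, 0); (0, 0, 1, 0, 0, 0); (0, 3, 0, 0, 0, 0))


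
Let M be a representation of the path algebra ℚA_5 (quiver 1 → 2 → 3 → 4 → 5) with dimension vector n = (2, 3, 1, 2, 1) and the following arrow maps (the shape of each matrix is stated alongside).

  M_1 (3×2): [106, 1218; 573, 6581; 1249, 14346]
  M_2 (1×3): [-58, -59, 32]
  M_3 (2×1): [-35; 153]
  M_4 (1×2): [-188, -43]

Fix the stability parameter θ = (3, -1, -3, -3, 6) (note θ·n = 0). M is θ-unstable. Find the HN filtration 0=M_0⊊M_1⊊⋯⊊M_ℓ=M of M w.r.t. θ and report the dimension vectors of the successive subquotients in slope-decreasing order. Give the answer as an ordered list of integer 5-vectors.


Barcode: M ≅ I[1,2], I[1,5], I[2,2], I[4,4]. HN layers by μ_θ (4 steps, strictly decreasing):
  μ^(1)=6; μ^(2)=1; μ^(3)=-1; μ^(4)=-3

((0, 0, 0, 0, 1); (1, 1, 0, 0, 0); (1, 2, 1, 1, 0); (0, 0, 0, 1, 0))


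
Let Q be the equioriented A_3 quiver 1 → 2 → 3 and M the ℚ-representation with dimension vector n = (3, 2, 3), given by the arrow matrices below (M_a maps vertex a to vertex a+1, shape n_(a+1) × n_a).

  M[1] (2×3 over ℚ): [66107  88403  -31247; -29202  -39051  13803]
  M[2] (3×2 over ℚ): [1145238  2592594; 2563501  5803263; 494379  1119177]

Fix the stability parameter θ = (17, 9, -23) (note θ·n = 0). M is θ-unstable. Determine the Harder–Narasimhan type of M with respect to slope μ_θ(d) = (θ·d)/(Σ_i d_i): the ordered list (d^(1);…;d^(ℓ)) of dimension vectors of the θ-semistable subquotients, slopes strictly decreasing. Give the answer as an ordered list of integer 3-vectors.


Interval decomposition of M: I[1,1], I[1,2], I[1,3], I[3,3]^2.
HN type (ℓ=4): μ^(1)=17; μ^(2)=13; μ^(3)=1; μ^(4)=-23

((1, 0, 0); (1, 1, 0); (1, 1, 1); (0, 0, 2))


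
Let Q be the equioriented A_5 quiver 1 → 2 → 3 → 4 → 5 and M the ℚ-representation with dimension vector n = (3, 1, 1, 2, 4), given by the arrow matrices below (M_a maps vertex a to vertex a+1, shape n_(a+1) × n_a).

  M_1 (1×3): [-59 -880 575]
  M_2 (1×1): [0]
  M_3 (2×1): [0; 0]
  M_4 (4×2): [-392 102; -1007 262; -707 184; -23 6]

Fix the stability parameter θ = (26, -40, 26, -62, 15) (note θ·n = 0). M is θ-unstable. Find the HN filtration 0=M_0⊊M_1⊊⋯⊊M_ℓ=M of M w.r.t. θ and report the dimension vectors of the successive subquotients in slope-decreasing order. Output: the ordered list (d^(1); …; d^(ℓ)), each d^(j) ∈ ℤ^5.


Interval decomposition of M: I[1,1]^2, I[1,2], I[3,3], I[4,5]^2, I[5,5]^2.
HN type (ℓ=4): μ^(1)=26; μ^(2)=15; μ^(3)=-7; μ^(4)=-62

((2, 0, 1, 0, 0); (0, 0, 0, 0, 4); (1, 1, 0, 0, 0); (0, 0, 0, 2, 0))


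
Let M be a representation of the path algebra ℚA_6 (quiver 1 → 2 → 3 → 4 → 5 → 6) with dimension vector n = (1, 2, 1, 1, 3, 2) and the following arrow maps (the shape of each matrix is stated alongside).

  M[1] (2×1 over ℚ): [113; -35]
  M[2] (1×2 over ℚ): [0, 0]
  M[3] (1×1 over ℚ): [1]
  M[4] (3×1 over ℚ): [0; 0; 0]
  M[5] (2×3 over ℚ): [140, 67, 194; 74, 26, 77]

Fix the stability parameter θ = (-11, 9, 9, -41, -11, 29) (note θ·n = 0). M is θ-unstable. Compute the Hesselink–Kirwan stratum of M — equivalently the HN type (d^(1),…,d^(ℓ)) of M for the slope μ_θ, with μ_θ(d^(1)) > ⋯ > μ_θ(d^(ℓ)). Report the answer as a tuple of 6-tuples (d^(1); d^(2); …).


Barcode: M ≅ I[1,2], I[2,2], I[3,4], I[5,5], I[5,6]^2. HN layers by μ_θ (4 steps, strictly decreasing):
  μ^(1)=29; μ^(2)=9; μ^(3)=-11; μ^(4)=-16

((0, 0, 0, 0, 0, 2); (0, 2, 0, 0, 0, 0); (1, 0, 0, 0, 3, 0); (0, 0, 1, 1, 0, 0))


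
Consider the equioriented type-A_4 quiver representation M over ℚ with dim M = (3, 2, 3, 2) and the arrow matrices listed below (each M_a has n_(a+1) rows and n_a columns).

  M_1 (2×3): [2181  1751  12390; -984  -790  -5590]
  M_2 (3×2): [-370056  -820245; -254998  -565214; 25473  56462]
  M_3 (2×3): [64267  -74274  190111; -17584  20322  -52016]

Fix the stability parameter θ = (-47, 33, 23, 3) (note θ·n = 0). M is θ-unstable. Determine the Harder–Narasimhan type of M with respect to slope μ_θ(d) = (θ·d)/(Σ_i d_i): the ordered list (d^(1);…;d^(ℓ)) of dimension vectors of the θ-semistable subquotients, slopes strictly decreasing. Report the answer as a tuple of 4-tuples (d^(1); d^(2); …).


Barcode: M ≅ I[1,1], I[1,3], I[1,4], I[3,4]. HN layers by μ_θ (4 steps, strictly decreasing):
  μ^(1)=28; μ^(2)=59/3; μ^(3)=13; μ^(4)=-47

((0, 1, 1, 0); (0, 1, 1, 1); (0, 0, 1, 1); (3, 0, 0, 0))


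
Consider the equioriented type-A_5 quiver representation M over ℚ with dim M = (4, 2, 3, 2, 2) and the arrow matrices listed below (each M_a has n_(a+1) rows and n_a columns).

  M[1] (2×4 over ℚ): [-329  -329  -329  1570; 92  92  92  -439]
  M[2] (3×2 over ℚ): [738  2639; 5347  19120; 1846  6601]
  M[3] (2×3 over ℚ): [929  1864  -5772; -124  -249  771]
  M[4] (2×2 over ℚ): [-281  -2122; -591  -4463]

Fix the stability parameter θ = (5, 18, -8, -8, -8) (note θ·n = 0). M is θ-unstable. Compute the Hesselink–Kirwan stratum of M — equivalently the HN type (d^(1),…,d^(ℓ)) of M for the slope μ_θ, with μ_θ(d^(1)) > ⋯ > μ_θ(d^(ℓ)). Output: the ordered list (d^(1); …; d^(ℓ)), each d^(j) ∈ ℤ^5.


Barcode: M ≅ I[1,1]^2, I[1,5]^2, I[3,3]. HN layers by μ_θ (3 steps, strictly decreasing):
  μ^(1)=5; μ^(2)=-1/5; μ^(3)=-8

((2, 0, 0, 0, 0); (2, 2, 2, 2, 2); (0, 0, 1, 0, 0))


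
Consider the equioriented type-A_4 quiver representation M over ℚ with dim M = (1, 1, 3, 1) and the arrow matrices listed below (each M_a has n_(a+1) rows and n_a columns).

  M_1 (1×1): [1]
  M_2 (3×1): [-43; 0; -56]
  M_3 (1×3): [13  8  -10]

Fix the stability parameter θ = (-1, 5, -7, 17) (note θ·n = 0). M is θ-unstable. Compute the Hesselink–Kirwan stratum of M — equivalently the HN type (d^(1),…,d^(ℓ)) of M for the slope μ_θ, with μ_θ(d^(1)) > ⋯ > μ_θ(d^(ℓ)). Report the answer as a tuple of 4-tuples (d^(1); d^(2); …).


Interval decomposition of M: I[1,4], I[3,3]^2.
HN type (ℓ=3): μ^(1)=17; μ^(2)=-1; μ^(3)=-7

((0, 0, 0, 1); (1, 1, 1, 0); (0, 0, 2, 0))


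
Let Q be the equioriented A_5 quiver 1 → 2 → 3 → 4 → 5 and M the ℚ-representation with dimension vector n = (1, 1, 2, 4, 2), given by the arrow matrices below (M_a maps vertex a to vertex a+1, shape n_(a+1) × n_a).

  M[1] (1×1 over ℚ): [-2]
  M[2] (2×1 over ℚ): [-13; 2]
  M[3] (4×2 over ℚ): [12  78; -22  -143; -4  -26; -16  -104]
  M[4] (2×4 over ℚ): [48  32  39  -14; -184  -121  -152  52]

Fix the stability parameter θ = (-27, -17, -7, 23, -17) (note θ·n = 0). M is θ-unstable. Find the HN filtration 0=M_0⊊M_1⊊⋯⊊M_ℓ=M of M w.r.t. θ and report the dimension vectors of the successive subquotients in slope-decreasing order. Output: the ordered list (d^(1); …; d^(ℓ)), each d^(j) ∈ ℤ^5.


Interval decomposition of M: I[1,3], I[3,5], I[4,4]^2, I[4,5].
HN type (ℓ=5): μ^(1)=23; μ^(2)=3; μ^(3)=-7; μ^(4)=-17; μ^(5)=-27

((0, 0, 0, 2, 0); (0, 0, 0, 2, 2); (0, 0, 2, 0, 0); (0, 1, 0, 0, 0); (1, 0, 0, 0, 0))


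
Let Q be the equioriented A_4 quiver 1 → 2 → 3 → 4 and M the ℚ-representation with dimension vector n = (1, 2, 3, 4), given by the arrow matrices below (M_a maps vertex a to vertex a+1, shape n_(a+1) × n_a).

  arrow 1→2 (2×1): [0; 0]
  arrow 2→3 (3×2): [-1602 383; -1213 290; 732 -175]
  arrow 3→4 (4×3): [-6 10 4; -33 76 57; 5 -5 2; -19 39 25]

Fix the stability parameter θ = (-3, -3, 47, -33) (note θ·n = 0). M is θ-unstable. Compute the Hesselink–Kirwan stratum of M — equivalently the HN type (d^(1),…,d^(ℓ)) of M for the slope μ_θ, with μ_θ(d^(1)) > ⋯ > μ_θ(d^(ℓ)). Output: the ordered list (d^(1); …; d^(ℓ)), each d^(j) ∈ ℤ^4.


Barcode: M ≅ I[1,1], I[2,4]^2, I[3,4], I[4,4]. HN layers by μ_θ (3 steps, strictly decreasing):
  μ^(1)=7; μ^(2)=-3; μ^(3)=-33

((0, 0, 3, 3); (1, 2, 0, 0); (0, 0, 0, 1))


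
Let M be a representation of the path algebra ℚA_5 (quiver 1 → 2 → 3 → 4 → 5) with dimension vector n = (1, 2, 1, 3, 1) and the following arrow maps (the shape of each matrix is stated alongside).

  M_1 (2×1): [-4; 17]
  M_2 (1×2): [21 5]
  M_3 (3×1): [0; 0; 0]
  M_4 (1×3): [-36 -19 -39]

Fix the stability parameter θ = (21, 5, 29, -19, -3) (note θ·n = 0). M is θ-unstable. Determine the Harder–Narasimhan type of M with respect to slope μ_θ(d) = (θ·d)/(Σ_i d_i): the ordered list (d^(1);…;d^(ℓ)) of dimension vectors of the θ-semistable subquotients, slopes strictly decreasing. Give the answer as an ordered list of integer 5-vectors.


Interval decomposition of M: I[1,3], I[2,2], I[4,4]^2, I[4,5].
HN type (ℓ=5): μ^(1)=29; μ^(2)=13; μ^(3)=5; μ^(4)=-3; μ^(5)=-19

((0, 0, 1, 0, 0); (1, 1, 0, 0, 0); (0, 1, 0, 0, 0); (0, 0, 0, 0, 1); (0, 0, 0, 3, 0))


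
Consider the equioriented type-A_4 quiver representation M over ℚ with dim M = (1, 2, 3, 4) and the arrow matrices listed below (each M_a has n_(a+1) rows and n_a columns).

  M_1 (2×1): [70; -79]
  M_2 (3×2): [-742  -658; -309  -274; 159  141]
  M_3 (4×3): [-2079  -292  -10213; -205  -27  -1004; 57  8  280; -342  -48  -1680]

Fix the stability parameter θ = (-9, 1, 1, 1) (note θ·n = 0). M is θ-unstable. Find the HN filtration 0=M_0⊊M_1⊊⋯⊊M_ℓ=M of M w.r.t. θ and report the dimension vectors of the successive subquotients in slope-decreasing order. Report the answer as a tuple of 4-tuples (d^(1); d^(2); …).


Interval decomposition of M: I[1,4], I[2,4], I[3,4], I[4,4].
HN type (ℓ=2): μ^(1)=1; μ^(2)=-9

((0, 2, 3, 4); (1, 0, 0, 0))


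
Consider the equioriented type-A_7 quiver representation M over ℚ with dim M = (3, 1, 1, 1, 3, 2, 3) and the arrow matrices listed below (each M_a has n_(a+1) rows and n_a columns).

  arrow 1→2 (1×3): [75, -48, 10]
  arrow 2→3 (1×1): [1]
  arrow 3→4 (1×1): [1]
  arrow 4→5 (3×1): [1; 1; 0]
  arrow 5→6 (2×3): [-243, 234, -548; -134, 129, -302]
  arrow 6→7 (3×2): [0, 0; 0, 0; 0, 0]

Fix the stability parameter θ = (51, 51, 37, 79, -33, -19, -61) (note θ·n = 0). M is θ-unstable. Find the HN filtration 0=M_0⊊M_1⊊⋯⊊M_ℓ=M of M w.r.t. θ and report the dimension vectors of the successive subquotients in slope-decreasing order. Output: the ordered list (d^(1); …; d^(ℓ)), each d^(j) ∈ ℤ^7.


Barcode: M ≅ I[1,1]^2, I[1,6], I[5,5], I[5,6], I[7,7]^3. HN layers by μ_θ (5 steps, strictly decreasing):
  μ^(1)=51; μ^(2)=83/3; μ^(3)=-19; μ^(4)=-33; μ^(5)=-61

((2, 0, 0, 0, 0, 0, 0); (1, 1, 1, 1, 1, 1, 0); (0, 0, 0, 0, 0, 1, 0); (0, 0, 0, 0, 2, 0, 0); (0, 0, 0, 0, 0, 0, 3))


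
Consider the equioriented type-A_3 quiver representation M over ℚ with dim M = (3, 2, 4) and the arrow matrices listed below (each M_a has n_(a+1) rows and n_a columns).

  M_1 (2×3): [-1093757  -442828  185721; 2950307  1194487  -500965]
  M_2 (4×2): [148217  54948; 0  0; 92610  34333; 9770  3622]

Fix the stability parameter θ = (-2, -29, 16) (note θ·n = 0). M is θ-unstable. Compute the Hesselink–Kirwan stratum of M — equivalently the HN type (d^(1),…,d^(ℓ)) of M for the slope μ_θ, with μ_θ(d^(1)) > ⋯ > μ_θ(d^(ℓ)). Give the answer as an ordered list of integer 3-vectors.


Via rank(M_{q-1}∘⋯∘M_p): M ≅ I[1,1], I[1,3]^2, I[3,3]^2.
μ_θ-semistable layers: μ^(1)=16; μ^(2)=-2; μ^(3)=-31/2

((0, 0, 4); (1, 0, 0); (2, 2, 0))


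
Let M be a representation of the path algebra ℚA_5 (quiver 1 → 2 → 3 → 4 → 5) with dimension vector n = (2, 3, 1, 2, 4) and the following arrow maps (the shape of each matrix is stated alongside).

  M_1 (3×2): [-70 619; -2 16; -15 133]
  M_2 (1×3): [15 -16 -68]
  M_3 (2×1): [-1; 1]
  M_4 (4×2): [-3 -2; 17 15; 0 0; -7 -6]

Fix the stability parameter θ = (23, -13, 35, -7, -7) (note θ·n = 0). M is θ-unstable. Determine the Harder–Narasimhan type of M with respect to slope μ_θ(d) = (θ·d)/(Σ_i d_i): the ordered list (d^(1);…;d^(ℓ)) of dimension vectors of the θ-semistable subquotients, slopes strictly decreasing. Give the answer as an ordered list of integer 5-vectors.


Barcode: M ≅ I[1,2], I[1,5], I[2,2], I[4,5], I[5,5]^2. HN layers by μ_θ (4 steps, strictly decreasing):
  μ^(1)=7; μ^(2)=5; μ^(3)=-7; μ^(4)=-13

((0, 0, 1, 1, 1); (2, 2, 0, 0, 0); (0, 0, 0, 1, 3); (0, 1, 0, 0, 0))


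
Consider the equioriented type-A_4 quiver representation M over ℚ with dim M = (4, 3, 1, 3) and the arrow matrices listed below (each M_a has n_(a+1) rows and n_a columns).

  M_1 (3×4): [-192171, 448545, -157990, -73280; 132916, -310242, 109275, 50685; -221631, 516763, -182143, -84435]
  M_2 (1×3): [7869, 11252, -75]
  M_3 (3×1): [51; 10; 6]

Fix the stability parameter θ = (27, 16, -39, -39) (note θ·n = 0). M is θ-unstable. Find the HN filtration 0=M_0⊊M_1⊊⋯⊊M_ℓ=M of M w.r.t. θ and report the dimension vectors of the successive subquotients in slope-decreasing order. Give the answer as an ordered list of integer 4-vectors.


Via rank(M_{q-1}∘⋯∘M_p): M ≅ I[1,1], I[1,2]^2, I[1,4], I[4,4]^2.
μ_θ-semistable layers: μ^(1)=27; μ^(2)=43/2; μ^(3)=-35/4; μ^(4)=-39

((1, 0, 0, 0); (2, 2, 0, 0); (1, 1, 1, 1); (0, 0, 0, 2))


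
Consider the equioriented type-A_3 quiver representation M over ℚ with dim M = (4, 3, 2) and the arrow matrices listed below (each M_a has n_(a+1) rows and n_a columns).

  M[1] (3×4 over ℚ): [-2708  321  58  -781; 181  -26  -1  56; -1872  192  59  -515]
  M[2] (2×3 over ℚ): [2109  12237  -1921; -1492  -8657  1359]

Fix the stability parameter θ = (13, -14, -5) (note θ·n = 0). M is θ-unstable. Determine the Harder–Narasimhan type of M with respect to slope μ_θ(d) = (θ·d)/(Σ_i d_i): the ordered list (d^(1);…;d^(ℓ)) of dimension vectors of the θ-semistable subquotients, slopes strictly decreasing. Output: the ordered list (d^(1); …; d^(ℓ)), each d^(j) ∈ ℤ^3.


Via rank(M_{q-1}∘⋯∘M_p): M ≅ I[1,1], I[1,2], I[1,3]^2.
μ_θ-semistable layers: μ^(1)=13; μ^(2)=-1/2; μ^(3)=-2

((1, 0, 0); (1, 1, 0); (2, 2, 2))


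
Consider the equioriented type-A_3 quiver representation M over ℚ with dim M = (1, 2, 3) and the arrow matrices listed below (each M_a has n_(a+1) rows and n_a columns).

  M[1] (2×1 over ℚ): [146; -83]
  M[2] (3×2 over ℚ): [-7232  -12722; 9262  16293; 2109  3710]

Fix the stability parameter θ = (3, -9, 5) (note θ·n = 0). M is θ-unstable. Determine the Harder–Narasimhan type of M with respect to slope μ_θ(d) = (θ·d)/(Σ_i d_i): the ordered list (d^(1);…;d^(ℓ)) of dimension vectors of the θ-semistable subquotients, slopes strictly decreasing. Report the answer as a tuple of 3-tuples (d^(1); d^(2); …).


Via rank(M_{q-1}∘⋯∘M_p): M ≅ I[1,3], I[2,3], I[3,3].
μ_θ-semistable layers: μ^(1)=5; μ^(2)=-3; μ^(3)=-9

((0, 0, 3); (1, 1, 0); (0, 1, 0))


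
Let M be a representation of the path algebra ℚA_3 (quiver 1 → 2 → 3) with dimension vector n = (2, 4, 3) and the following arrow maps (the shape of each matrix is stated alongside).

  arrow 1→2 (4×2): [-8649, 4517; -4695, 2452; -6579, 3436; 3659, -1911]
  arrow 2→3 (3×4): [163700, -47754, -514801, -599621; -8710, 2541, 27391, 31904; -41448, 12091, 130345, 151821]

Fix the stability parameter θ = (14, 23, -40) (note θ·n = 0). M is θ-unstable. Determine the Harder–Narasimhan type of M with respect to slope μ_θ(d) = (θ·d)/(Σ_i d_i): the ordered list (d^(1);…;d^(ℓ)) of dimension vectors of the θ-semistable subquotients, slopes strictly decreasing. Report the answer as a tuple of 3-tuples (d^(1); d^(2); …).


Via rank(M_{q-1}∘⋯∘M_p): M ≅ I[1,3]^2, I[2,2], I[2,3].
μ_θ-semistable layers: μ^(1)=23; μ^(2)=-1; μ^(3)=-17/2

((0, 1, 0); (2, 2, 2); (0, 1, 1))
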